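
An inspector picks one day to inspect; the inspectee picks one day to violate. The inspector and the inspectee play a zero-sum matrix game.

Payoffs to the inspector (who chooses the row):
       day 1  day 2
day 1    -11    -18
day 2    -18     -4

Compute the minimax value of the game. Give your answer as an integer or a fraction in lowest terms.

-40/3

Row minima are -18 and -18, so the inspector's maximin is -18; column maxima are -11 and -4, so the inspectee's minimax is -11. These differ, so the equilibrium is in mixed strategies.
Let the inspector play day 1 with probability p. The inspectee is indifferent when −11p − 18(1−p) = −18p − 4(1−p), giving p = 2/3.
Let the inspectee play day 1 with probability q. The inspector is indifferent when −11q − 18(1−q) = −18q − 4(1−q), giving q = 2/3.
The value is -11·(2/3) + (-18)·(1/3) = -40/3.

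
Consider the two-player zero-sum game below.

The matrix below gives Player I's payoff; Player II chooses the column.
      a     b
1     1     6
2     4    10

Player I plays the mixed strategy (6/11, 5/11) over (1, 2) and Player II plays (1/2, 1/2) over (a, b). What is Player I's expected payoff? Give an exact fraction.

56/11

Against (1/2, 1/2), each row's expected payoff is 1: 7/2; 2: 7.
Taking the (6/11, 5/11)-weighted average: (6/11)·(7/2) + (5/11)·(7) = 56/11.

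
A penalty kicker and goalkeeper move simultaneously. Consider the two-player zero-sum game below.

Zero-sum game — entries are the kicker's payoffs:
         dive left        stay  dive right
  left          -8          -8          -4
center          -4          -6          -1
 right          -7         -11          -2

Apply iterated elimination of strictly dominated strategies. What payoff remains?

Row right is strictly dominated by row center (-4>-7, -6>-11, -1>-2); eliminate right.
Column dive right is strictly dominated by dive left for the goalkeeper (-8<-4, -4<-1); eliminate dive right.
Row left is strictly dominated by row center (-4>-8, -6>-8); eliminate left.
Column dive left is strictly dominated by stay for the goalkeeper (-6<-4); eliminate dive left.
Only (center, stay) remains, with payoff -6.

-6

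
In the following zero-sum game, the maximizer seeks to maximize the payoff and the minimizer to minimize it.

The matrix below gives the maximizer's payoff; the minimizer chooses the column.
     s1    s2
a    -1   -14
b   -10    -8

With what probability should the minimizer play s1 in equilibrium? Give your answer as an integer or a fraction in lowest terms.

Row minima are -14 and -10, so the maximizer's maximin is -10; column maxima are -1 and -8, so the minimizer's minimax is -8. These differ, so the equilibrium is in mixed strategies.
Let the minimizer play s1 with probability q. The maximizer is indifferent when −q − 14(1−q) = −10q − 8(1−q), giving q = 2/5.

2/5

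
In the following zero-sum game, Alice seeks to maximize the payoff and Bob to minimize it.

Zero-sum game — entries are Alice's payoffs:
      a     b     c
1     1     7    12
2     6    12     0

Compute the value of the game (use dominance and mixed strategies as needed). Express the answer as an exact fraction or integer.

Column b is strictly dominated by a for Bob (it gives Alice more in every row).
The remaining 2×2 game on (1, 2) × (a, c) has no saddle point. Let Alice play 1 with probability p; indifference gives p + 6(1−p) = 12p, so p = 6/17.
Similarly Bob's optimal q on a is 12/17, and the value is 1·(12/17) + (12)·(5/17) = 72/17.

72/17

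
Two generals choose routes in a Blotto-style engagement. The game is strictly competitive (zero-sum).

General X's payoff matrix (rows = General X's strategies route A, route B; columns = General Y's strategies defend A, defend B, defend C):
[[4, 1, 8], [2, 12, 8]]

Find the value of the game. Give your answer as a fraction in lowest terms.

Column defend C is strictly dominated by defend A for General Y (it gives General X more in every row).
The remaining 2×2 game on (route A, route B) × (defend A, defend B) has no saddle point. Let General X play route A with probability p; indifference gives 4p + 2(1−p) = p + 12(1−p), so p = 10/13.
Similarly General Y's optimal q on defend A is 11/13, and the value is 4·(11/13) + (1)·(2/13) = 46/13.

46/13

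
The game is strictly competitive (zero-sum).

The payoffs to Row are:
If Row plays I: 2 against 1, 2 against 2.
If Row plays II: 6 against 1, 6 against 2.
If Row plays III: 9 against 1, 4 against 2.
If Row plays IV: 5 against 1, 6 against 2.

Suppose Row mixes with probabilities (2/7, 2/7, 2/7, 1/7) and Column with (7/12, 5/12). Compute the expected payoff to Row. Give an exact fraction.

141/28

Against (7/12, 5/12), each row's expected payoff is I: 2; II: 6; III: 83/12; IV: 65/12.
Taking the (2/7, 2/7, 2/7, 1/7)-weighted average: (2/7)·(2) + (2/7)·(6) + (2/7)·(83/12) + (1/7)·(65/12) = 141/28.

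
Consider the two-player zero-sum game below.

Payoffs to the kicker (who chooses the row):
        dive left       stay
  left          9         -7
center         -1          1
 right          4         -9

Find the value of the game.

Row right is strictly dominated by row left, so the kicker never plays it.
The remaining 2×2 game on (left, center) × (dive left, stay) has no saddle point. Let the kicker play left with probability p; indifference gives 9p − (1−p) = −7p + (1−p), so p = 1/9.
Similarly the goalkeeper's optimal q on dive left is 4/9, and the value is 9·(4/9) + (-7)·(5/9) = 1/9.

1/9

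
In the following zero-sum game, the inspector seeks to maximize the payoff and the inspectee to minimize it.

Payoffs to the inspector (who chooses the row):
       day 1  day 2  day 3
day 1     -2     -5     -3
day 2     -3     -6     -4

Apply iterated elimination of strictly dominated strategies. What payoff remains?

Column day 3 is strictly dominated by day 2 for the inspectee (-5<-3, -6<-4); eliminate day 3.
Row day 2 is strictly dominated by row day 1 (-2>-3, -5>-6); eliminate day 2.
Column day 1 is strictly dominated by day 2 for the inspectee (-5<-2); eliminate day 1.
Only (day 1, day 2) remains, with payoff -5.

-5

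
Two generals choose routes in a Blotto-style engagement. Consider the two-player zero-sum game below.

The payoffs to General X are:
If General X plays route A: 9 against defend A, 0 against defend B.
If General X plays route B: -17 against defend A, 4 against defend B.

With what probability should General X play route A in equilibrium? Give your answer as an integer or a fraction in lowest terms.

Row minima are 0 and -17, so General X's maximin is 0; column maxima are 9 and 4, so General Y's minimax is 4. These differ, so the equilibrium is in mixed strategies.
Let General X play route A with probability p. General Y is indifferent when 9p − 17(1−p) = 4(1−p), giving p = 7/10.

7/10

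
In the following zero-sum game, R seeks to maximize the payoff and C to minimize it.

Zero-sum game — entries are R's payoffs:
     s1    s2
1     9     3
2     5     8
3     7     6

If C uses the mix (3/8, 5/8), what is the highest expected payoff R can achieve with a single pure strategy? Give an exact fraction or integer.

1: (9)·(3/8) + (3)·(5/8) = 21/4.
2: (5)·(3/8) + (8)·(5/8) = 55/8.
3: (7)·(3/8) + (6)·(5/8) = 51/8.
The best pure response is 2 with expected payoff 55/8.

55/8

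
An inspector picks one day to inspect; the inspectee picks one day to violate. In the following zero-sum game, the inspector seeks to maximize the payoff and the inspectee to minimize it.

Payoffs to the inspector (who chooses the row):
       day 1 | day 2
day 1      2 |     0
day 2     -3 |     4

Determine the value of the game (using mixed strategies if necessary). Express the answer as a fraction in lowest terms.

Row minima are 0 and -3, so the inspector's maximin is 0; column maxima are 2 and 4, so the inspectee's minimax is 2. These differ, so the equilibrium is in mixed strategies.
Let the inspector play day 1 with probability p. The inspectee is indifferent when 2p − 3(1−p) = 4(1−p), giving p = 7/9.
Let the inspectee play day 1 with probability q. The inspector is indifferent when 2q = −3q + 4(1−q), giving q = 4/9.
The value is 2·(4/9) + (0)·(5/9) = 8/9.

8/9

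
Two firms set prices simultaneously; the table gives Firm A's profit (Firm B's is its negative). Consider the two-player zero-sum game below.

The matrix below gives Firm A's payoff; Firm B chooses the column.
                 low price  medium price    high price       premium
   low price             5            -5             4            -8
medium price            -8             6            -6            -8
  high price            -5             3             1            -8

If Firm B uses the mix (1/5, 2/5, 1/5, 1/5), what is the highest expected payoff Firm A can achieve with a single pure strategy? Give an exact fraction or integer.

low price: (5)·(1/5) + (-5)·(2/5) + (4)·(1/5) + (-8)·(1/5) = -9/5.
medium price: (-8)·(1/5) + (6)·(2/5) + (-6)·(1/5) + (-8)·(1/5) = -2.
high price: (-5)·(1/5) + (3)·(2/5) + (1)·(1/5) + (-8)·(1/5) = -6/5.
The best pure response is high price with expected payoff -6/5.

-6/5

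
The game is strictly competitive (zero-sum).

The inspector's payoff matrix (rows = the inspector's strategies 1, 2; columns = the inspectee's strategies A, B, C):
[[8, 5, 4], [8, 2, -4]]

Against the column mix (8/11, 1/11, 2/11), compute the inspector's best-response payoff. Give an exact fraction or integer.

7

1: (8)·(8/11) + (5)·(1/11) + (4)·(2/11) = 7.
2: (8)·(8/11) + (2)·(1/11) + (-4)·(2/11) = 58/11.
The best pure response is 1 with expected payoff 7.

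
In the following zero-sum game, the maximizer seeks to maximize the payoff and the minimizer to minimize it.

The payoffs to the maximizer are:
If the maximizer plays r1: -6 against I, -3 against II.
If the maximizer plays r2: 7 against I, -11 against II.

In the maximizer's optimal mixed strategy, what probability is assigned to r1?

6/7

Row minima are -6 and -11, so the maximizer's maximin is -6; column maxima are 7 and -3, so the minimizer's minimax is -3. These differ, so the equilibrium is in mixed strategies.
Let the maximizer play r1 with probability p. The minimizer is indifferent when −6p + 7(1−p) = −3p − 11(1−p), giving p = 6/7.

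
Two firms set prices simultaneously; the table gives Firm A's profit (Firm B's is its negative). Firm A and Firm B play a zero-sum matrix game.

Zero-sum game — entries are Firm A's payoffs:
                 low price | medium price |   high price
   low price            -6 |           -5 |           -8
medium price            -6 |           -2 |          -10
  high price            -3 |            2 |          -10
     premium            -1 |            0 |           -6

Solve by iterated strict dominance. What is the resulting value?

-6

Column low price is strictly dominated by high price for Firm B (-8<-6, -10<-6, -10<-3, -6<-1); eliminate low price.
Column medium price is strictly dominated by high price for Firm B (-8<-5, -10<-2, -10<2, -6<0); eliminate medium price.
Row medium price is strictly dominated by row low price (-8>-10); eliminate medium price.
Row high price is strictly dominated by row low price (-8>-10); eliminate high price.
Row low price is strictly dominated by row premium (-6>-8); eliminate low price.
Only (premium, high price) remains, with payoff -6.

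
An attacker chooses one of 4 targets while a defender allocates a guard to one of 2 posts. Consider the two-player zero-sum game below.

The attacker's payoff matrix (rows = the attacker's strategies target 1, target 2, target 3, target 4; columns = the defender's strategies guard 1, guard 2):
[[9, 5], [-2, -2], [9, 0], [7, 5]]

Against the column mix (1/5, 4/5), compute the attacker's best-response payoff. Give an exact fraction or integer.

29/5

target 1: (9)·(1/5) + (5)·(4/5) = 29/5.
target 2: (-2)·(1/5) + (-2)·(4/5) = -2.
target 3: (9)·(1/5) + (0)·(4/5) = 9/5.
target 4: (7)·(1/5) + (5)·(4/5) = 27/5.
The best pure response is target 1 with expected payoff 29/5.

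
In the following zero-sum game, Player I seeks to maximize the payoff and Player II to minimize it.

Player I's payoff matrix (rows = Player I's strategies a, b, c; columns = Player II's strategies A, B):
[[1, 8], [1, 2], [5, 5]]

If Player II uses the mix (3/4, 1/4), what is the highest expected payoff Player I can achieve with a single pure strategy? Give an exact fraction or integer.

a: (1)·(3/4) + (8)·(1/4) = 11/4.
b: (1)·(3/4) + (2)·(1/4) = 5/4.
c: (5)·(3/4) + (5)·(1/4) = 5.
The best pure response is c with expected payoff 5.

5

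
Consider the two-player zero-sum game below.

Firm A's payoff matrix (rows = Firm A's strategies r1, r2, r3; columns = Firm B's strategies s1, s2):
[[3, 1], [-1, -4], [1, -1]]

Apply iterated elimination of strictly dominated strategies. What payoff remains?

1

Column s1 is strictly dominated by s2 for Firm B (1<3, -4<-1, -1<1); eliminate s1.
Row r2 is strictly dominated by row r1 (1>-4); eliminate r2.
Row r3 is strictly dominated by row r1 (1>-1); eliminate r3.
Only (r1, s2) remains, with payoff 1.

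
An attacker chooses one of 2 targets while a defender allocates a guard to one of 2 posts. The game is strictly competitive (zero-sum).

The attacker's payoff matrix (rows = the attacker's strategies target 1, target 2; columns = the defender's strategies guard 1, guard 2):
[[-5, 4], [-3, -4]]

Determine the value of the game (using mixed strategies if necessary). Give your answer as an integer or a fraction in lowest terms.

-16/5

Row minima are -5 and -4, so the attacker's maximin is -4; column maxima are -3 and 4, so the defender's minimax is -3. These differ, so the equilibrium is in mixed strategies.
Let the attacker play target 1 with probability p. The defender is indifferent when −5p − 3(1−p) = 4p − 4(1−p), giving p = 1/10.
Let the defender play guard 1 with probability q. The attacker is indifferent when −5q + 4(1−q) = −3q − 4(1−q), giving q = 4/5.
The value is -5·(4/5) + (4)·(1/5) = -16/5.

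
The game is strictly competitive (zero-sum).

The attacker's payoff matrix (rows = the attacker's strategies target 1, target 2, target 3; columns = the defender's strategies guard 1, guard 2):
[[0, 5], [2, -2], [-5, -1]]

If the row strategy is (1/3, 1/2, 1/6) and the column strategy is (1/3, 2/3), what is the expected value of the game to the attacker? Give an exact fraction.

7/18

Against (1/3, 2/3), each row's expected payoff is target 1: 10/3; target 2: -2/3; target 3: -7/3.
Taking the (1/3, 1/2, 1/6)-weighted average: (1/3)·(10/3) + (1/2)·(-2/3) + (1/6)·(-7/3) = 7/18.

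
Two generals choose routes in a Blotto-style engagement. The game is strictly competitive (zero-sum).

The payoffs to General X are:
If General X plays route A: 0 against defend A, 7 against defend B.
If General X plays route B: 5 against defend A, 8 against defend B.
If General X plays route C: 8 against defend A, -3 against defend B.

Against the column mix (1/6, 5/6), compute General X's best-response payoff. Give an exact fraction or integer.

route A: (0)·(1/6) + (7)·(5/6) = 35/6.
route B: (5)·(1/6) + (8)·(5/6) = 15/2.
route C: (8)·(1/6) + (-3)·(5/6) = -7/6.
The best pure response is route B with expected payoff 15/2.

15/2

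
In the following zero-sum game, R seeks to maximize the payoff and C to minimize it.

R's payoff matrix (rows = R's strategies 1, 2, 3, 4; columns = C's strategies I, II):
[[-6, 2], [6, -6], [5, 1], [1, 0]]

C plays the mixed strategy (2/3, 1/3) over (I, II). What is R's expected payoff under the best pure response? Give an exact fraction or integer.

1: (-6)·(2/3) + (2)·(1/3) = -10/3.
2: (6)·(2/3) + (-6)·(1/3) = 2.
3: (5)·(2/3) + (1)·(1/3) = 11/3.
4: (1)·(2/3) + (0)·(1/3) = 2/3.
The best pure response is 3 with expected payoff 11/3.

11/3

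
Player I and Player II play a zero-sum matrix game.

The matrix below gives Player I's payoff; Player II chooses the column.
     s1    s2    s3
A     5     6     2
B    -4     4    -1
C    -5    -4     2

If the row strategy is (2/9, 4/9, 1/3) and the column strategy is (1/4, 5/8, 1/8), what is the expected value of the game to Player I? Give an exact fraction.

Against (1/4, 5/8, 1/8), each row's expected payoff is A: 21/4; B: 11/8; C: -7/2.
Taking the (2/9, 4/9, 1/3)-weighted average: (2/9)·(21/4) + (4/9)·(11/8) + (1/3)·(-7/2) = 11/18.

11/18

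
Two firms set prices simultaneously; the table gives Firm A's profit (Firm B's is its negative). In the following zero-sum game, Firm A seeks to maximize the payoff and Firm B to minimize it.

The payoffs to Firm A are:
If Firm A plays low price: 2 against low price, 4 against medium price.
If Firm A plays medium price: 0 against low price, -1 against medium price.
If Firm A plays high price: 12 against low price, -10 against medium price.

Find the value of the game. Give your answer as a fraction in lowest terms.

Row medium price is strictly dominated by row low price, so Firm A never plays it.
The remaining 2×2 game on (low price, high price) × (low price, medium price) has no saddle point. Let Firm A play low price with probability p; indifference gives 2p + 12(1−p) = 4p − 10(1−p), so p = 11/12.
Similarly Firm B's optimal q on low price is 7/12, and the value is 2·(7/12) + (4)·(5/12) = 17/6.

17/6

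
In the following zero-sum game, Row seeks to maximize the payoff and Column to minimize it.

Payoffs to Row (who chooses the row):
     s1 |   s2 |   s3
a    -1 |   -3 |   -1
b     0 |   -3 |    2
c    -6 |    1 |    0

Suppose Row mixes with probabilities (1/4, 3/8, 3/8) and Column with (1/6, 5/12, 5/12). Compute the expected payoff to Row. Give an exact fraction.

Against (1/6, 5/12, 5/12), each row's expected payoff is a: -11/6; b: -5/12; c: -7/12.
Taking the (1/4, 3/8, 3/8)-weighted average: (1/4)·(-11/6) + (3/8)·(-5/12) + (3/8)·(-7/12) = -5/6.

-5/6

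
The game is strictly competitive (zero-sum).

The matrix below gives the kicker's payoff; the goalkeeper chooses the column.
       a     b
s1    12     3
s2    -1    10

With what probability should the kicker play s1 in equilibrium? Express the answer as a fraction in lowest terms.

Row minima are 3 and -1, so the kicker's maximin is 3; column maxima are 12 and 10, so the goalkeeper's minimax is 10. These differ, so the equilibrium is in mixed strategies.
Let the kicker play s1 with probability p. The goalkeeper is indifferent when 12p − (1−p) = 3p + 10(1−p), giving p = 11/20.

11/20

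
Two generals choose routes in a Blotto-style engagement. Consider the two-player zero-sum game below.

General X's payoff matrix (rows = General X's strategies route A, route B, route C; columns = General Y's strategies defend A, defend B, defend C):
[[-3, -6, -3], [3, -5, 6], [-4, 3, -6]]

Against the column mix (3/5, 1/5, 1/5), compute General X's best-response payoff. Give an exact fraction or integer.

route A: (-3)·(3/5) + (-6)·(1/5) + (-3)·(1/5) = -18/5.
route B: (3)·(3/5) + (-5)·(1/5) + (6)·(1/5) = 2.
route C: (-4)·(3/5) + (3)·(1/5) + (-6)·(1/5) = -3.
The best pure response is route B with expected payoff 2.

2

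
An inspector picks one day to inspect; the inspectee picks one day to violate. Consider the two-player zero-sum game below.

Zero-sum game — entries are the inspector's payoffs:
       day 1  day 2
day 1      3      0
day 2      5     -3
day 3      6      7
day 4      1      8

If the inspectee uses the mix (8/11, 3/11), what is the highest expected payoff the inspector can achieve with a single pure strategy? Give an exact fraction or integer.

day 1: (3)·(8/11) + (0)·(3/11) = 24/11.
day 2: (5)·(8/11) + (-3)·(3/11) = 31/11.
day 3: (6)·(8/11) + (7)·(3/11) = 69/11.
day 4: (1)·(8/11) + (8)·(3/11) = 32/11.
The best pure response is day 3 with expected payoff 69/11.

69/11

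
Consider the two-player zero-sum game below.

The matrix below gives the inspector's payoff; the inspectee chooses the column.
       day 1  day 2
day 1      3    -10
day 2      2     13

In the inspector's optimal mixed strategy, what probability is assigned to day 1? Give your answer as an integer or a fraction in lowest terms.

11/24

Row minima are -10 and 2, so the inspector's maximin is 2; column maxima are 3 and 13, so the inspectee's minimax is 3. These differ, so the equilibrium is in mixed strategies.
Let the inspector play day 1 with probability p. The inspectee is indifferent when 3p + 2(1−p) = −10p + 13(1−p), giving p = 11/24.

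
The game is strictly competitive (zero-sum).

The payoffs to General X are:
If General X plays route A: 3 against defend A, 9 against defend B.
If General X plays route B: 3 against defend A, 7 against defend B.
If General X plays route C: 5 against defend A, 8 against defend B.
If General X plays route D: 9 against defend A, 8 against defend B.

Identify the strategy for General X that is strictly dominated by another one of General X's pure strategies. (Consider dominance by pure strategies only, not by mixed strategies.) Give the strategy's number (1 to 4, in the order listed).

Compare route B with route C: 5 > 3, 8 > 7.
So route C strictly dominates route B for General X; route B is strictly dominated.

2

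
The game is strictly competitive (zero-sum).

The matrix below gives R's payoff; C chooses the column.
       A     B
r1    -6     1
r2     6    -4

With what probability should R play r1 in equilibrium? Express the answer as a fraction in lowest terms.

10/17

Row minima are -6 and -4, so R's maximin is -4; column maxima are 6 and 1, so C's minimax is 1. These differ, so the equilibrium is in mixed strategies.
Let R play r1 with probability p. C is indifferent when −6p + 6(1−p) = p − 4(1−p), giving p = 10/17.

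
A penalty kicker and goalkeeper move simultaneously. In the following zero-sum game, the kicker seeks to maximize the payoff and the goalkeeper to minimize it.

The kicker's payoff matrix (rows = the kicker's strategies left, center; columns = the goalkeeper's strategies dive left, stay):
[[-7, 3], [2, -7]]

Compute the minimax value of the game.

Row minima are -7 and -7, so the kicker's maximin is -7; column maxima are 2 and 3, so the goalkeeper's minimax is 2. These differ, so the equilibrium is in mixed strategies.
Let the kicker play left with probability p. The goalkeeper is indifferent when −7p + 2(1−p) = 3p − 7(1−p), giving p = 9/19.
Let the goalkeeper play dive left with probability q. The kicker is indifferent when −7q + 3(1−q) = 2q − 7(1−q), giving q = 10/19.
The value is -7·(10/19) + (3)·(9/19) = -43/19.

-43/19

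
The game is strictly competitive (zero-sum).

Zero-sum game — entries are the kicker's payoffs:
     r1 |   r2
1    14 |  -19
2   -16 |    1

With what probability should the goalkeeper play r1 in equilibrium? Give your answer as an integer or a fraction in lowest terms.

Row minima are -19 and -16, so the kicker's maximin is -16; column maxima are 14 and 1, so the goalkeeper's minimax is 1. These differ, so the equilibrium is in mixed strategies.
Let the goalkeeper play r1 with probability q. The kicker is indifferent when 14q − 19(1−q) = −16q + (1−q), giving q = 2/5.

2/5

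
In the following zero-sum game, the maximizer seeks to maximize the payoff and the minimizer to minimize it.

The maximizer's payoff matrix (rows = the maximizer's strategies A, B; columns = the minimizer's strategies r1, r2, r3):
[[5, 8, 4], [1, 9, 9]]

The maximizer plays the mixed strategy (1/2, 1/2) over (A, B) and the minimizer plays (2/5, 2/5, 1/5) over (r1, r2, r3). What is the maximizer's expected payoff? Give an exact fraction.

59/10

Against (2/5, 2/5, 1/5), each row's expected payoff is A: 6; B: 29/5.
Taking the (1/2, 1/2)-weighted average: (1/2)·(6) + (1/2)·(29/5) = 59/10.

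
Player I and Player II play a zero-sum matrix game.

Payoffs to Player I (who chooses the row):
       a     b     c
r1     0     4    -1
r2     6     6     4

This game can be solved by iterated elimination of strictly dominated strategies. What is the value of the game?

4

Column b is strictly dominated by c for Player II (-1<4, 4<6); eliminate b.
Column a is strictly dominated by c for Player II (-1<0, 4<6); eliminate a.
Row r1 is strictly dominated by row r2 (4>-1); eliminate r1.
Only (r2, c) remains, with payoff 4.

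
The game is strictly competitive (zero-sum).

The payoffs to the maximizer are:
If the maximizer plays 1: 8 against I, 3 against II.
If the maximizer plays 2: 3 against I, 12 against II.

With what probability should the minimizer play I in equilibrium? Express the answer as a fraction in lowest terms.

Row minima are 3 and 3, so the maximizer's maximin is 3; column maxima are 8 and 12, so the minimizer's minimax is 8. These differ, so the equilibrium is in mixed strategies.
Let the minimizer play I with probability q. The maximizer is indifferent when 8q + 3(1−q) = 3q + 12(1−q), giving q = 9/14.

9/14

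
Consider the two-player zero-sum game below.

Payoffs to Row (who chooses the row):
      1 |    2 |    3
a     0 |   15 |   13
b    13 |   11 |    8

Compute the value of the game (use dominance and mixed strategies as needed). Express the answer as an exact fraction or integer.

169/18

Column 2 is strictly dominated by 3 for Column (it gives Row more in every row).
The remaining 2×2 game on (a, b) × (1, 3) has no saddle point. Let Row play a with probability p; indifference gives 13(1−p) = 13p + 8(1−p), so p = 5/18.
Similarly Column's optimal q on 1 is 5/18, and the value is 0·(5/18) + (13)·(13/18) = 169/18.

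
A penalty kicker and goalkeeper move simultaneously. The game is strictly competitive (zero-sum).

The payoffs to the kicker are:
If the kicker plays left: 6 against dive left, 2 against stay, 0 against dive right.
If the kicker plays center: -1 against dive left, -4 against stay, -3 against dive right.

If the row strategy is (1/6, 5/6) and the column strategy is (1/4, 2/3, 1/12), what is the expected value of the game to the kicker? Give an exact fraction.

-13/6

Against (1/4, 2/3, 1/12), each row's expected payoff is left: 17/6; center: -19/6.
Taking the (1/6, 5/6)-weighted average: (1/6)·(17/6) + (5/6)·(-19/6) = -13/6.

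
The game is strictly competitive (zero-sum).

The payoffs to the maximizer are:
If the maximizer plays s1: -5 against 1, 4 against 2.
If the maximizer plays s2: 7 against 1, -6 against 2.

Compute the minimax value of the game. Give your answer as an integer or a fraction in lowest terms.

-1/11

Row minima are -5 and -6, so the maximizer's maximin is -5; column maxima are 7 and 4, so the minimizer's minimax is 4. These differ, so the equilibrium is in mixed strategies.
Let the maximizer play s1 with probability p. The minimizer is indifferent when −5p + 7(1−p) = 4p − 6(1−p), giving p = 13/22.
Let the minimizer play 1 with probability q. The maximizer is indifferent when −5q + 4(1−q) = 7q − 6(1−q), giving q = 5/11.
The value is -5·(5/11) + (4)·(6/11) = -1/11.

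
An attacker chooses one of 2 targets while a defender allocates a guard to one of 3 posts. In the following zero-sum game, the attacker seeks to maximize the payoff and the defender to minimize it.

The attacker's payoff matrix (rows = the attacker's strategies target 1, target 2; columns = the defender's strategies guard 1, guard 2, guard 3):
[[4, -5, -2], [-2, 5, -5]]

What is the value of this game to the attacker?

-35/13

Column guard 1 is strictly dominated by guard 3 for the defender (it gives the attacker more in every row).
The remaining 2×2 game on (target 1, target 2) × (guard 2, guard 3) has no saddle point. Let the attacker play target 1 with probability p; indifference gives −5p + 5(1−p) = −2p − 5(1−p), so p = 10/13.
Similarly the defender's optimal q on guard 2 is 3/13, and the value is -5·(3/13) + (-2)·(10/13) = -35/13.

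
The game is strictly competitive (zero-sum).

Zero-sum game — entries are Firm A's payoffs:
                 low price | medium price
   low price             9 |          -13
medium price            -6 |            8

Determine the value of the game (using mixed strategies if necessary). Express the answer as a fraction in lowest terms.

Row minima are -13 and -6, so Firm A's maximin is -6; column maxima are 9 and 8, so Firm B's minimax is 8. These differ, so the equilibrium is in mixed strategies.
Let Firm A play low price with probability p. Firm B is indifferent when 9p − 6(1−p) = −13p + 8(1−p), giving p = 7/18.
Let Firm B play low price with probability q. Firm A is indifferent when 9q − 13(1−q) = −6q + 8(1−q), giving q = 7/12.
The value is 9·(7/12) + (-13)·(5/12) = -1/6.

-1/6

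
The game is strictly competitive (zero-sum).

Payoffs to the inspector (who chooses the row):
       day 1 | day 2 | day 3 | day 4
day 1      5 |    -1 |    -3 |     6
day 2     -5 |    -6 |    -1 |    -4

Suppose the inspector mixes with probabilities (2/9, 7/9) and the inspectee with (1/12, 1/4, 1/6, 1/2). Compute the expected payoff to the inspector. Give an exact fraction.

Against (1/12, 1/4, 1/6, 1/2), each row's expected payoff is day 1: 8/3; day 2: -49/12.
Taking the (2/9, 7/9)-weighted average: (2/9)·(8/3) + (7/9)·(-49/12) = -31/12.

-31/12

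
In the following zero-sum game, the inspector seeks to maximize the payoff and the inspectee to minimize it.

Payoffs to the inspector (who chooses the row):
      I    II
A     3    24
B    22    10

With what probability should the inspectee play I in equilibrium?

14/33

Row minima are 3 and 10, so the inspector's maximin is 10; column maxima are 22 and 24, so the inspectee's minimax is 22. These differ, so the equilibrium is in mixed strategies.
Let the inspectee play I with probability q. The inspector is indifferent when 3q + 24(1−q) = 22q + 10(1−q), giving q = 14/33.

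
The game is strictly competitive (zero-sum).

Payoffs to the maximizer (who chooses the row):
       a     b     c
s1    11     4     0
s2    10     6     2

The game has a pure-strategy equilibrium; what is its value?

2

Row minima: 0, 2 → the maximizer's maximin is 2.
Column maxima: 11, 6, 2 → the minimizer's minimax is 2.
They coincide at (s2, c), so the value is 2.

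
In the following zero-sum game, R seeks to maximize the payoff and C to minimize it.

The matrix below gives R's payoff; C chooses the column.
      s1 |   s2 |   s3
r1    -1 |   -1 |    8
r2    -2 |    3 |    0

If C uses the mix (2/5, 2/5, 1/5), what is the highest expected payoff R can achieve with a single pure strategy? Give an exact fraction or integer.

r1: (-1)·(2/5) + (-1)·(2/5) + (8)·(1/5) = 4/5.
r2: (-2)·(2/5) + (3)·(2/5) + (0)·(1/5) = 2/5.
The best pure response is r1 with expected payoff 4/5.

4/5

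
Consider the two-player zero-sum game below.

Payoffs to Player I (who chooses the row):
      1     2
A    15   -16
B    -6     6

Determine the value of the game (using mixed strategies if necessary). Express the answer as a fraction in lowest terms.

Row minima are -16 and -6, so Player I's maximin is -6; column maxima are 15 and 6, so Player II's minimax is 6. These differ, so the equilibrium is in mixed strategies.
Let Player I play A with probability p. Player II is indifferent when 15p − 6(1−p) = −16p + 6(1−p), giving p = 12/43.
Let Player II play 1 with probability q. Player I is indifferent when 15q − 16(1−q) = −6q + 6(1−q), giving q = 22/43.
The value is 15·(22/43) + (-16)·(21/43) = -6/43.

-6/43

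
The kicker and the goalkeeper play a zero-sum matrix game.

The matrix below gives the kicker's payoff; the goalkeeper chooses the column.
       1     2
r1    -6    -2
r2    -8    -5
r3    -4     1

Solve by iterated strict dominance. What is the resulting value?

Column 2 is strictly dominated by 1 for the goalkeeper (-6<-2, -8<-5, -4<1); eliminate 2.
Row r2 is strictly dominated by row r1 (-6>-8); eliminate r2.
Row r1 is strictly dominated by row r3 (-4>-6); eliminate r1.
Only (r3, 1) remains, with payoff -4.

-4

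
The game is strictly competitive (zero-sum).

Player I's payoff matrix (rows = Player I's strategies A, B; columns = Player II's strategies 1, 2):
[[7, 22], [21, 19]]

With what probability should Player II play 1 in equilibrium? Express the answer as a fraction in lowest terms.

Row minima are 7 and 19, so Player I's maximin is 19; column maxima are 21 and 22, so Player II's minimax is 21. These differ, so the equilibrium is in mixed strategies.
Let Player II play 1 with probability q. Player I is indifferent when 7q + 22(1−q) = 21q + 19(1−q), giving q = 3/17.

3/17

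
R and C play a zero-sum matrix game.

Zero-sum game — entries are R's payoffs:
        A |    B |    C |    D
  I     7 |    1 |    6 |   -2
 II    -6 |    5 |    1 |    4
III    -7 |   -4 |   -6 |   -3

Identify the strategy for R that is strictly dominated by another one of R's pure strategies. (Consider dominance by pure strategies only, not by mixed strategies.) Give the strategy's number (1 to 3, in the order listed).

3

Compare III with I: 7 > -7, 1 > -4, 6 > -6, -2 > -3.
So I strictly dominates III for R; III is strictly dominated.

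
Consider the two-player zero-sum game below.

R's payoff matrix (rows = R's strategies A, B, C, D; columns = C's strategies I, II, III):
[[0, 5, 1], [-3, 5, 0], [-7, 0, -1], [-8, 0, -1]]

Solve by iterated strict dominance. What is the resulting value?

0

Column II is strictly dominated by I for C (0<5, -3<5, -7<0, -8<0); eliminate II.
Row B is strictly dominated by row A (0>-3, 1>0); eliminate B.
Column III is strictly dominated by I for C (0<1, -7<-1, -8<-1); eliminate III.
Row D is strictly dominated by row A (0>-8); eliminate D.
Row C is strictly dominated by row A (0>-7); eliminate C.
Only (A, I) remains, with payoff 0.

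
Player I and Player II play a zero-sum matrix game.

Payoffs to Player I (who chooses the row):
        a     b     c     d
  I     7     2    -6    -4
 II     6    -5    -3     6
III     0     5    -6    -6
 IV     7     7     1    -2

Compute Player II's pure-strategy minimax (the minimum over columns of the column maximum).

1

The worst case (largest entry) in each column is a: 7, b: 7, c: 1, d: 6.
The best (smallest) of these is 1.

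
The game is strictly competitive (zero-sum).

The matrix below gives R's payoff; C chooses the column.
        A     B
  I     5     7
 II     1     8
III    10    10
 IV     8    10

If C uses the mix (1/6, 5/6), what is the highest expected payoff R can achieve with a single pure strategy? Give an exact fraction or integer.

I: (5)·(1/6) + (7)·(5/6) = 20/3.
II: (1)·(1/6) + (8)·(5/6) = 41/6.
III: (10)·(1/6) + (10)·(5/6) = 10.
IV: (8)·(1/6) + (10)·(5/6) = 29/3.
The best pure response is III with expected payoff 10.

10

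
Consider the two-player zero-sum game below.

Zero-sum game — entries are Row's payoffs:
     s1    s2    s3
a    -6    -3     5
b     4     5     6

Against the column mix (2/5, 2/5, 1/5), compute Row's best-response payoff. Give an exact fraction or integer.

a: (-6)·(2/5) + (-3)·(2/5) + (5)·(1/5) = -13/5.
b: (4)·(2/5) + (5)·(2/5) + (6)·(1/5) = 24/5.
The best pure response is b with expected payoff 24/5.

24/5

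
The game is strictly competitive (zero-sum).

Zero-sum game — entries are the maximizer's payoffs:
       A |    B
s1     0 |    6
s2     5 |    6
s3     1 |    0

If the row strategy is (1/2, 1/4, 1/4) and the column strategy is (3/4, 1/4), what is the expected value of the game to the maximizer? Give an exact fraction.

9/4

Against (3/4, 1/4), each row's expected payoff is s1: 3/2; s2: 21/4; s3: 3/4.
Taking the (1/2, 1/4, 1/4)-weighted average: (1/2)·(3/2) + (1/4)·(21/4) + (1/4)·(3/4) = 9/4.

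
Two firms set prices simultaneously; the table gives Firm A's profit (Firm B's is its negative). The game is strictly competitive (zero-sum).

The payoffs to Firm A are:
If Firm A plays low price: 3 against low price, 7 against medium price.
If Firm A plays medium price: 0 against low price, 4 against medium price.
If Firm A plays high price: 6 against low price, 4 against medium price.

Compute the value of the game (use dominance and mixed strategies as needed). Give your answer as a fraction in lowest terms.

Row medium price is strictly dominated by row low price, so Firm A never plays it.
The remaining 2×2 game on (low price, high price) × (low price, medium price) has no saddle point. Let Firm A play low price with probability p; indifference gives 3p + 6(1−p) = 7p + 4(1−p), so p = 1/3.
Similarly Firm B's optimal q on low price is 1/2, and the value is 3·(1/2) + (7)·(1/2) = 5.

5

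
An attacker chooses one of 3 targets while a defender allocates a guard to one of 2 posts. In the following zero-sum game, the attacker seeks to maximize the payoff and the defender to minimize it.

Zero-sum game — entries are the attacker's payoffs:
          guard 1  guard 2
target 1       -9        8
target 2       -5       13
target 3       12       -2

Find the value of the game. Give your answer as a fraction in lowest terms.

Row target 1 is strictly dominated by row target 2, so the attacker never plays it.
The remaining 2×2 game on (target 2, target 3) × (guard 1, guard 2) has no saddle point. Let the attacker play target 2 with probability p; indifference gives −5p + 12(1−p) = 13p − 2(1−p), so p = 7/16.
Similarly the defender's optimal q on guard 1 is 15/32, and the value is -5·(15/32) + (13)·(17/32) = 73/16.

73/16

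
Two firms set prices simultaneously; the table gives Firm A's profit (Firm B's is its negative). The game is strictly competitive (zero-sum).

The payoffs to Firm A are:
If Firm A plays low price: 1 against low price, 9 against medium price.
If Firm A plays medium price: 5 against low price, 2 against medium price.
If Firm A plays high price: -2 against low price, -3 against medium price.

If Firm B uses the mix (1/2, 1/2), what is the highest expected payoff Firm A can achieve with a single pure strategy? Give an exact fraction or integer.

low price: (1)·(1/2) + (9)·(1/2) = 5.
medium price: (5)·(1/2) + (2)·(1/2) = 7/2.
high price: (-2)·(1/2) + (-3)·(1/2) = -5/2.
The best pure response is low price with expected payoff 5.

5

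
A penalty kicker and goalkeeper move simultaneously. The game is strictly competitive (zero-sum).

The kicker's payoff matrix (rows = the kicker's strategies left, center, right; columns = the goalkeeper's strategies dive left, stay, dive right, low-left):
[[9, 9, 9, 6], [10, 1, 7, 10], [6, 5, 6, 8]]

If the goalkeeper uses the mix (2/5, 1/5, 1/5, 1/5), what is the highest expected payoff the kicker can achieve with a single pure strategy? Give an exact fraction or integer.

42/5

left: (9)·(2/5) + (9)·(1/5) + (9)·(1/5) + (6)·(1/5) = 42/5.
center: (10)·(2/5) + (1)·(1/5) + (7)·(1/5) + (10)·(1/5) = 38/5.
right: (6)·(2/5) + (5)·(1/5) + (6)·(1/5) + (8)·(1/5) = 31/5.
The best pure response is left with expected payoff 42/5.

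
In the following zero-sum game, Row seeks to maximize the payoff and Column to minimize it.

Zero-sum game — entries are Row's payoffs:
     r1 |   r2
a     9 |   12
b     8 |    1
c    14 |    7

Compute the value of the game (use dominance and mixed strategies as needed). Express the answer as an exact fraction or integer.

21/2

Row b is strictly dominated by row c, so Row never plays it.
The remaining 2×2 game on (a, c) × (r1, r2) has no saddle point. Let Row play a with probability p; indifference gives 9p + 14(1−p) = 12p + 7(1−p), so p = 7/10.
Similarly Column's optimal q on r1 is 1/2, and the value is 9·(1/2) + (12)·(1/2) = 21/2.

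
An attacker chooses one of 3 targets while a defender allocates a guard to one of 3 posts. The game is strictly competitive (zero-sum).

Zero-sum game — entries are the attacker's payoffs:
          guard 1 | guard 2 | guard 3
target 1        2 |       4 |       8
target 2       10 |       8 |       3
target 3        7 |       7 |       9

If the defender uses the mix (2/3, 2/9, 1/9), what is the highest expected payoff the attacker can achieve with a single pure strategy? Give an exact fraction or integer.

target 1: (2)·(2/3) + (4)·(2/9) + (8)·(1/9) = 28/9.
target 2: (10)·(2/3) + (8)·(2/9) + (3)·(1/9) = 79/9.
target 3: (7)·(2/3) + (7)·(2/9) + (9)·(1/9) = 65/9.
The best pure response is target 2 with expected payoff 79/9.

79/9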